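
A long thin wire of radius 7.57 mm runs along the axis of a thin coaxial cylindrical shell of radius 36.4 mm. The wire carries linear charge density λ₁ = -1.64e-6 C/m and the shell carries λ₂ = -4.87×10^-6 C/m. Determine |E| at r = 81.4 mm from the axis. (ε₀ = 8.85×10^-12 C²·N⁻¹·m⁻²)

1.44×10^6 N/C

By cylindrical symmetry E is radial; use a coaxial Gaussian cylinder of radius 81.4 mm and length L (r > 36.4 mm, enclosing both).
λ_enc = λ₁ + λ₂ = (-1.64×10^-6) + (-4.87e-6) = -6.51×10^-6 C/m.
By Gauss's law (flux through the curved wall only), E·2πrL = λ_enc L/ε₀.
E = |λ_enc|/(2πε₀r) = (6.51×10^-6)/(2π·8.85×10^-12·0.0814) = 1.44e6 N/C.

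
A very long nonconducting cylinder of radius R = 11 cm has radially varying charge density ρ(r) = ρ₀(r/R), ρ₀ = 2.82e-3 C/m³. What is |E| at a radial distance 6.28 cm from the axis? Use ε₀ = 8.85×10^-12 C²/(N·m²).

E = 3.81×10^6 V/m

Take a coaxial cylindrical Gaussian surface of radius r = 6.28 cm and length L (r < R).
λ_enc = ∫₀^r ρ(r')·2πr' dr' = (2πρ₀/R)·r^3/3 = 1.33×10^-5 C/m.
By Gauss's law (flux through the curved wall only), E·2πrL = λ_enc L/ε₀.
E = |λ_enc|/(2πε₀r) = (1.33×10^-5)/(2π·8.85×10^-12·0.0628) = 3.81×10^6 N/C.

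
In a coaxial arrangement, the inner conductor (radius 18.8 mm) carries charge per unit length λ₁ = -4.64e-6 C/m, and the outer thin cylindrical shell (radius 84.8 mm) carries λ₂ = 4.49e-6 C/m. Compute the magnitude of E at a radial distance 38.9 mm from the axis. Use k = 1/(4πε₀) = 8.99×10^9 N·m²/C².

|E| ≈ 2.14×10^6 N/C

Choose a coaxial cylinder of radius r = 38.9 mm (arbitrary length L) as the Gaussian surface (between the conductors, 18.8 mm < r < 84.8 mm).
The shell at 84.8 mm lies outside the Gaussian surface, so λ_enc = λ₁ = -4.64e-6 C/m.
Since E is radial and uniform over the curved surface, Φ = E·2πrL = Q_enc/ε₀ = λ_enc L/ε₀.
E = 2k|λ_enc|/r = 2(8.99×10^9)(4.64×10^-6)/(0.0389) = 2.14×10^6 N/C.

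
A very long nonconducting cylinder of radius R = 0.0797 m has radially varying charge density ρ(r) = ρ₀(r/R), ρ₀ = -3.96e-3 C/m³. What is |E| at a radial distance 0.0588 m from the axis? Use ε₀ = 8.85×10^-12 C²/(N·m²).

Take a coaxial cylindrical Gaussian surface of radius r = 0.0588 m and length L (r < R).
Integrating ρ over the cross-section to radius r: λ_enc = (2πρ₀/R) ∫₀^r r'^2 dr' = 2πρ₀ r^3/(3·R) = -2.116×10^-5 C/m.
Applying ∮E·dA = Q_enc/ε₀ with the end caps contributing no flux:
E = |λ_enc|/(2πε₀r) = (2.116×10^-5)/(2π·8.85×10^-12·0.0588) = 6.47e6 N/C.

|E| ≈ 6.47×10^6 V/m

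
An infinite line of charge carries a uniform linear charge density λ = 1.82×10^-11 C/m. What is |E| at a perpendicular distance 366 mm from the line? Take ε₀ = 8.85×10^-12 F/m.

0.894 N/C

By cylindrical symmetry E is radial; use a coaxial Gaussian cylinder of radius 366 mm and length L.
Q_enc = λL, so λ_enc = 1.82×10^-11 C/m.
Gauss's law: E·2πrL = λ_enc L/ε₀.
E = |λ_enc|/(2πε₀r) = (1.82e-11)/(2π·8.85×10^-12·0.366) = 0.894 N/C.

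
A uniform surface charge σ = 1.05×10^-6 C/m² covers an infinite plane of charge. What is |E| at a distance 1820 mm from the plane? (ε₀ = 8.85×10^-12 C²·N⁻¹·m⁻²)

E ≈ 5.93×10^4 V/m

Choose a cylindrical pillbox piercing the sheet, end faces (area A) parallel to it.
Only the two end caps contribute flux: Φ = 2EA. With Q_enc = σA, Gauss's law gives E = |σ|/(2ε₀).
E = |σ|/(2ε₀) = (1.05×10^-6)/(2·8.85×10^-12) = 5.93e4 N/C.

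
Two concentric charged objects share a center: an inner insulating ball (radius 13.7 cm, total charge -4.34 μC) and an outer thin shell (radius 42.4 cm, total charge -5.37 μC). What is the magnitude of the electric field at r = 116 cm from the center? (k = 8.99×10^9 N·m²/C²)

By spherical symmetry E is radial; choose a Gaussian sphere of radius r = 116 cm (r > 42.4 cm, enclosing both).
Q_enc = (-4.34 μC) + (-5.37 μC) = -9.71×10^-6 C.
By Gauss's law, ∮E·dA = E·4πr² = Q_enc/ε₀.
E = k|Q_enc|/r² = (8.99×10^9)(9.71×10^-6)/(1.16)² = 6.49×10^4 N/C.

|E| ≈ 6.49×10^4 V/m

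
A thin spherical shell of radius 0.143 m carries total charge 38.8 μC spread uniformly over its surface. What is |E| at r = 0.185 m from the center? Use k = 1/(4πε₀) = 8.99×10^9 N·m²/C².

Use a concentric Gaussian sphere at r = 0.185 m (r > 0.143 m).
The entire shell is enclosed: Q_enc = 3.88×10^-5 C.
By Gauss's law, ∮E·dA = E·4πr² = Q_enc/ε₀.
E = k|Q_enc|/r² = (8.99×10^9)(3.88×10^-5)/(0.185)² = 1.02×10^7 N/C.

E ≈ 1.02×10^7 N/C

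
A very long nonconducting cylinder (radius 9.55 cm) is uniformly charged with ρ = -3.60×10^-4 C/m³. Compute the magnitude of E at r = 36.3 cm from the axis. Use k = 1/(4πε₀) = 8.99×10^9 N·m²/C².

E = 5.11×10^5 V/m

Take a coaxial cylindrical Gaussian surface of radius r = 36.3 cm and length L (r > 9.55 cm, full cross-section enclosed).
λ_enc = ρ·πR² = (-3.60×10^-4)π(0.0955)² = -1.031×10^-5 C/m.
Gauss's law: E·2πrL = λ_enc L/ε₀.
E = 2k|λ_enc|/r = 2(8.99×10^9)(1.031×10^-5)/(0.363) = 5.11×10^5 N/C.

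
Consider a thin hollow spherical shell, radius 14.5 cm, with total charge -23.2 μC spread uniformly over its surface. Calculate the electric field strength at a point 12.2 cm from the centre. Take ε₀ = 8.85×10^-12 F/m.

E = 0 (no enclosed charge)

Take a concentric spherical Gaussian surface of radius r = 12.2 cm (inside the shell, r < 14.5 cm).
No charge lies within this surface, so Q_enc = 0 and Gauss's law gives E·4πr² = 0 ⇒ E = 0.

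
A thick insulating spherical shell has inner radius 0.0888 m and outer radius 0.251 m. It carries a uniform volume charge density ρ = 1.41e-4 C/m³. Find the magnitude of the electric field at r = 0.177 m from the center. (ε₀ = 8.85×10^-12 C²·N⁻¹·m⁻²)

By spherical symmetry E is radial; choose a Gaussian sphere of radius r = 0.177 m (within the shell material, 0.0888 m < r < 0.251 m).
Only the shell between 0.0888 m and r is enclosed: Q_enc = ρ·(4π/3)(r³ − a³) = (1.41×10^-4)·(4π/3)·((0.177)³ − (0.0888)³) = 2.862×10^-6 C.
Since E is radial and uniform over the Gaussian sphere, Φ = E·4πr² = Q_enc/ε₀.
E = |Q_enc|/(4πε₀r²) = (2.862×10^-6)/(4π·8.85×10^-12·(0.177)²) = 8.21×10^5 N/C.

E ≈ 8.21×10^5 N/C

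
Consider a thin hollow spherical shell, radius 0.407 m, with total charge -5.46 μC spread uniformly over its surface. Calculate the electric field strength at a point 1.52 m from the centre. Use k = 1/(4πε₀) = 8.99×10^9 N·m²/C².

Symmetry ⇒ E = E(r) r̂. Gaussian sphere of radius r = 1.52 m (r > 0.407 m).
The entire shell is enclosed: Q_enc = -5.46e-6 C.
Since E is radial and uniform over the Gaussian sphere, Φ = E·4πr² = Q_enc/ε₀.
E = k|Q_enc|/r² = (8.99×10^9)(5.46e-6)/(1.52)² = 2.12×10^4 N/C.

2.12e4 N/C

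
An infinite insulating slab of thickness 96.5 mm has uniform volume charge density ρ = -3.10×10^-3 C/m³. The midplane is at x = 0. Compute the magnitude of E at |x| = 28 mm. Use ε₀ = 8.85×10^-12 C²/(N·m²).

By symmetry E is perpendicular to the slab. A Gaussian pillbox from −28 mm to +28 mm (face area A) lies entirely within the slab.
Q_enc = ρ·(2x)·A and flux = 2EA, so 2EA = 2ρxA/ε₀ ⇒ E = |ρ|x/ε₀.
E = (3.10×10^-3)(0.028)/(8.85×10^-12) = 9.81×10^6 N/C.

E = 9.81×10^6 V/m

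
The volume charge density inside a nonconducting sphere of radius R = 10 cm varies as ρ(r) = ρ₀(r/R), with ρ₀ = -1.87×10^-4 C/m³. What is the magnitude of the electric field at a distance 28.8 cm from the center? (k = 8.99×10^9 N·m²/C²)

6.37e4 V/m

Take a concentric spherical Gaussian surface of radius r = 28.8 cm (r > R, all charge enclosed).
Q_enc = 4π ∫₀^R ρ₀(r'/R)^1 r'² dr' = 4πρ₀R³/4 = -5.875×10^-7 C.
Gauss's law: E·4πr² = Q_enc/ε₀.
E = k|Q_enc|/r² = (8.99×10^9)(5.875×10^-7)/(0.288)² = 6.37×10^4 N/C.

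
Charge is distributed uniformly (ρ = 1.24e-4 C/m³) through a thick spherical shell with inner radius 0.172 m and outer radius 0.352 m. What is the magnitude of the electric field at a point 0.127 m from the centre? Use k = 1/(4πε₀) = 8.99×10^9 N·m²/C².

By spherical symmetry E is radial; choose a Gaussian sphere of radius r = 0.127 m (r < 0.172 m, inside the empty cavity).
No charge is enclosed, so by Gauss's law E·4πr² = 0 ⇒ E = 0.

E = 0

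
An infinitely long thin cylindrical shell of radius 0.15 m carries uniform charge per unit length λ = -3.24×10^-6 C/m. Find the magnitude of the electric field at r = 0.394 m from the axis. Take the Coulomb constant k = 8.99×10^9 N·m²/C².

|E| ≈ 1.48×10^5 N/C

Choose a coaxial cylinder of radius r = 0.394 m (arbitrary length L) as the Gaussian surface (r > 0.15 m).
The full line charge is enclosed: λ_enc = -3.24×10^-6 C/m.
Applying ∮E·dA = Q_enc/ε₀ with the end caps contributing no flux:
E = 2k|λ_enc|/r = 2(8.99×10^9)(3.24×10^-6)/(0.394) = 1.48×10^5 N/C.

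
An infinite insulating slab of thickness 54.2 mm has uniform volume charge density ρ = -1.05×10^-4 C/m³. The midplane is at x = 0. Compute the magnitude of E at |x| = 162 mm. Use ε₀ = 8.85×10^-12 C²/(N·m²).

The point |x| = 162 mm lies outside the slab (half-thickness 0.0271 m). A symmetric pillbox spanning the full slab encloses Q_enc = ρ·d·A.
Flux = 2EA ⇒ E = |ρ|d/(2ε₀), independent of distance outside.
E = (1.05×10^-4)(0.0542)/(2·8.85×10^-12) = 3.22e5 N/C.

|E| ≈ 3.22e5 N/C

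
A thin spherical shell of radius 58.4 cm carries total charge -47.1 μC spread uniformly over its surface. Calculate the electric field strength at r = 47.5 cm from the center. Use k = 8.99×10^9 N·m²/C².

E = 0

Take a concentric spherical Gaussian surface of radius r = 47.5 cm (inside the shell, r < 58.4 cm).
All the charge is outside the Gaussian surface: Q_enc = 0, hence E = 0 everywhere inside the shell.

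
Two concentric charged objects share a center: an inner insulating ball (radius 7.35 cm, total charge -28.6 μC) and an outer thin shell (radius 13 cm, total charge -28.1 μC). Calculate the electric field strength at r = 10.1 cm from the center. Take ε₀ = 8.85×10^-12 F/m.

Take a concentric spherical Gaussian surface of radius r = 10.1 cm (between the bodies, 7.35 cm < r < 13 cm).
The shell at 13 cm lies outside the Gaussian surface, so Q_enc = -28.6 μC = -2.86e-5 C.
By Gauss's law, ∮E·dA = E·4πr² = Q_enc/ε₀.
E = |Q_enc|/(4πε₀r²) = (2.86×10^-5)/(4π·8.85×10^-12·(0.101)²) = 2.52×10^7 N/C.

|E| ≈ 2.52×10^7 V/m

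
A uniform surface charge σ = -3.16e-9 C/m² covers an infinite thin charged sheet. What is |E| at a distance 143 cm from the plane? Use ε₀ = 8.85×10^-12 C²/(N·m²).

E ≈ 179 N/C

The symmetry is planar: E is normal to the sheet and the same magnitude on both sides. Take a pillbox straddling the sheet with end-cap area A.
Only the two end caps contribute flux: Φ = 2EA. With Q_enc = σA, Gauss's law gives E = |σ|/(2ε₀).
E = |σ|/(2ε₀) = (3.16×10^-9)/(2·8.85×10^-12) = 179 N/C.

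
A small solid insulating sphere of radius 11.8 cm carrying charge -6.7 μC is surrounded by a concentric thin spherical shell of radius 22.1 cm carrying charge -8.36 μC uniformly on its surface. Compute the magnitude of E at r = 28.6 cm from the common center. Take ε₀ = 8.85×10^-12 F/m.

Take a concentric spherical Gaussian surface of radius r = 28.6 cm (r > 22.1 cm, enclosing both).
Q_enc = (-6.7 μC) + (-8.36 μC) = -1.506×10^-5 C.
Since E is radial and uniform over the Gaussian sphere, Φ = E·4πr² = Q_enc/ε₀.
E = |Q_enc|/(4πε₀r²) = (1.506e-5)/(4π·8.85×10^-12·(0.286)²) = 1.66×10^6 N/C.

E = 1.66×10^6 V/m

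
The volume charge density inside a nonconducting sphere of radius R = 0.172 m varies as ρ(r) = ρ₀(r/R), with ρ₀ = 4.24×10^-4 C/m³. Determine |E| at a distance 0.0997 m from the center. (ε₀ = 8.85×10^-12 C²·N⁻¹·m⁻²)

6.92×10^5 N/C

By spherical symmetry E is radial; choose a Gaussian sphere of radius r = 0.0997 m (r < R).
Integrate the density: Q_enc = 4π ∫₀^r ρ₀(r'/R)^1 r'² dr' = 4πρ₀ r^4/(4·R) = 7.652e-7 C.
Applying ∮E·dA = Q_enc/ε₀ with Φ = E(4πr²):
E = |Q_enc|/(4πε₀r²) = (7.652×10^-7)/(4π·8.85×10^-12·(0.0997)²) = 6.92e5 N/C.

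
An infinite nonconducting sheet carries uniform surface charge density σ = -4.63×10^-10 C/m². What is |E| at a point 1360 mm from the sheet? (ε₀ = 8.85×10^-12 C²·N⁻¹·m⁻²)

By planar symmetry E is perpendicular to the sheet and uniform; use a Gaussian pillbox with flat faces of area A on each side of the sheet.
Flux Φ = 2EA and Q_enc = σA, so 2EA = σA/ε₀ ⇒ E = |σ|/(2ε₀), independent of distance.
E = |σ|/(2ε₀) = (4.63×10^-10)/(2·8.85×10^-12) = 26.2 N/C.

26.2 N/C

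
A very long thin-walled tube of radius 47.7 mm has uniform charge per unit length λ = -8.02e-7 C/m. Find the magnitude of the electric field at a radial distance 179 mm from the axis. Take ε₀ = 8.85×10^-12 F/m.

E ≈ 8.06×10^4 N/C

Choose a coaxial cylinder of radius r = 179 mm (arbitrary length L) as the Gaussian surface (r > 47.7 mm).
The full line charge is enclosed: λ_enc = -8.02×10^-7 C/m.
Gauss's law: E·2πrL = λ_enc L/ε₀.
E = |λ_enc|/(2πε₀r) = (8.02×10^-7)/(2π·8.85×10^-12·0.179) = 8.06e4 N/C.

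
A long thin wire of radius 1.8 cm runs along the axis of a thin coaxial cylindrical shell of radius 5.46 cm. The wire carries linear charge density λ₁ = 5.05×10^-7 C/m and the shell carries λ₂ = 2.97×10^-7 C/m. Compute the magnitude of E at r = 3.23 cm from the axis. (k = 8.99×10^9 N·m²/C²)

|E| ≈ 2.81e5 V/m

Coaxial Gaussian cylinder, radius r = 3.23 cm, length L (between the conductors, 1.8 cm < r < 5.46 cm).
The shell at 5.46 cm lies outside the Gaussian surface, so λ_enc = λ₁ = 5.05e-7 C/m.
Gauss's law: E·2πrL = λ_enc L/ε₀.
E = 2k|λ_enc|/r = 2(8.99×10^9)(5.05e-7)/(0.0323) = 2.81e5 N/C.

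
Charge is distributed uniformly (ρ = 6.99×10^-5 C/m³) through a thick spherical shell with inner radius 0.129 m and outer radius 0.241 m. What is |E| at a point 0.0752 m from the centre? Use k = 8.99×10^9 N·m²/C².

E = 0

Use a concentric Gaussian sphere at r = 0.0752 m (r < 0.129 m, inside the empty cavity).
No charge is enclosed, so by Gauss's law E·4πr² = 0 ⇒ E = 0.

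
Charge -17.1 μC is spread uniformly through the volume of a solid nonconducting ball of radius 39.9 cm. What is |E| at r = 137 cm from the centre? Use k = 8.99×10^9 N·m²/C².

Use a concentric Gaussian sphere at r = 137 cm (r > R, so the entire charge is enclosed).
Q_enc = -17.1 μC = -1.71×10^-5 C.
Applying ∮E·dA = Q_enc/ε₀ with Φ = E(4πr²):
E = k|Q_enc|/r² = (8.99×10^9)(1.71e-5)/(1.37)² = 8.19×10^4 N/C.

|E| ≈ 8.19×10^4 V/m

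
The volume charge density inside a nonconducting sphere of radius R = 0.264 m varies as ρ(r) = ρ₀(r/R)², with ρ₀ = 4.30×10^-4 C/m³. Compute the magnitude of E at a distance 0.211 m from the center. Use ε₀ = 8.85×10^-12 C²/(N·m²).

E ≈ 1.31×10^6 N/C

Take a concentric spherical Gaussian surface of radius r = 0.211 m (r < R).
Q_enc = ∫₀^r ρ(r')·4πr'² dr' = (4πρ₀/R²) ∫₀^r r'^4 dr' = 4πρ₀ r^5/(5·R²) = 6.485e-6 C.
Applying ∮E·dA = Q_enc/ε₀ with Φ = E(4πr²):
E = |Q_enc|/(4πε₀r²) = (6.485e-6)/(4π·8.85×10^-12·(0.211)²) = 1.31×10^6 N/C.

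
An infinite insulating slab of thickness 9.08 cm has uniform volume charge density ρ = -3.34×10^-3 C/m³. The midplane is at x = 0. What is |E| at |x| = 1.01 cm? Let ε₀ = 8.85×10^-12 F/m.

By symmetry E is perpendicular to the slab. A Gaussian pillbox from −1.01 cm to +1.01 cm (face area A) lies entirely within the slab.
Q_enc = ρ·(2x)·A and flux = 2EA, so 2EA = 2ρxA/ε₀ ⇒ E = |ρ|x/ε₀.
E = (3.34×10^-3)(0.0101)/(8.85×10^-12) = 3.81×10^6 N/C.

|E| = 3.81×10^6 V/m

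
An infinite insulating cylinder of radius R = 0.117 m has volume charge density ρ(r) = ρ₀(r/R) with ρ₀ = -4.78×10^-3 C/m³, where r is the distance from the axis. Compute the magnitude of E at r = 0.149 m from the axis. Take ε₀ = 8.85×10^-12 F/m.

1.65×10^7 N/C

Take a coaxial cylindrical Gaussian surface of radius r = 0.149 m and length L (r > R, full charge per length enclosed).
λ_enc = 2π ∫₀^R ρ₀(r'/R)^1 r' dr' = 2πρ₀R²/3 = -1.37e-4 C/m.
By Gauss's law (flux through the curved wall only), E·2πrL = λ_enc L/ε₀.
E = |λ_enc|/(2πε₀r) = (1.37×10^-4)/(2π·8.85×10^-12·0.149) = 1.65×10^7 N/C.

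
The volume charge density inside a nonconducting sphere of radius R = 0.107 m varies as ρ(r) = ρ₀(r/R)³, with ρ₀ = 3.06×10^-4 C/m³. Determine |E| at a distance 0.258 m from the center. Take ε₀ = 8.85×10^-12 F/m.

|E| = 1.06e5 V/m

Symmetry ⇒ E = E(r) r̂. Gaussian sphere of radius r = 0.258 m (r > R, all charge enclosed).
Q_enc = 4π ∫₀^R ρ₀(r'/R)^3 r'² dr' = 4πρ₀R³/6 = 7.851×10^-7 C.
Gauss's law: E·4πr² = Q_enc/ε₀.
E = |Q_enc|/(4πε₀r²) = (7.851×10^-7)/(4π·8.85×10^-12·(0.258)²) = 1.06×10^5 N/C.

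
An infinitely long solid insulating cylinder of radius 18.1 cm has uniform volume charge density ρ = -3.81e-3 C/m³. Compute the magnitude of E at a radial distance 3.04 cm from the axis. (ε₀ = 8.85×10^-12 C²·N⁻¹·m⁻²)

Choose a coaxial cylinder of radius r = 3.04 cm (arbitrary length L) as the Gaussian surface (r < R).
Charge inside radius r per length L is ρ·πr²·L, so λ_enc = ρπr² = -1.106×10^-5 C/m.
Gauss's law: E·2πrL = λ_enc L/ε₀.
E = |λ_enc|/(2πε₀r) = (1.106×10^-5)/(2π·8.85×10^-12·0.0304) = 6.54×10^6 N/C.

6.54×10^6 N/C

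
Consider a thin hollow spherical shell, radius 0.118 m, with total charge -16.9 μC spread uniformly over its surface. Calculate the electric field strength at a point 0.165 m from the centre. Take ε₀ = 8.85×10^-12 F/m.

Symmetry ⇒ E = E(r) r̂. Gaussian sphere of radius r = 0.165 m (r > 0.118 m).
The entire shell is enclosed: Q_enc = -1.69×10^-5 C.
Gauss's law: E·4πr² = Q_enc/ε₀.
E = |Q_enc|/(4πε₀r²) = (1.69×10^-5)/(4π·8.85×10^-12·(0.165)²) = 5.58e6 N/C.

E ≈ 5.58e6 N/C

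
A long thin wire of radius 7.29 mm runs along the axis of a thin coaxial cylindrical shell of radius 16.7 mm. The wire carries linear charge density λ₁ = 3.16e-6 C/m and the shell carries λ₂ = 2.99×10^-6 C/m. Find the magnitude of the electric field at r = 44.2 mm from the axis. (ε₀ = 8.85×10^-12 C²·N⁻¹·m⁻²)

2.50×10^6 N/C

Choose a coaxial cylinder of radius r = 44.2 mm (arbitrary length L) as the Gaussian surface (r > 16.7 mm, enclosing both).
λ_enc = λ₁ + λ₂ = (3.16×10^-6) + (2.99e-6) = 6.15e-6 C/m.
Gauss's law: E·2πrL = λ_enc L/ε₀.
E = |λ_enc|/(2πε₀r) = (6.15×10^-6)/(2π·8.85×10^-12·0.0442) = 2.50×10^6 N/C.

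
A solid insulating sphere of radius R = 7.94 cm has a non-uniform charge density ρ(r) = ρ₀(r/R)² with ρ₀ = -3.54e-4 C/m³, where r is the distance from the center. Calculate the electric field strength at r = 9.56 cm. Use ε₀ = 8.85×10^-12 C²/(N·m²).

E = 4.38×10^5 N/C

Use a concentric Gaussian sphere at r = 9.56 cm (r > R, all charge enclosed).
Q_enc = 4π ∫₀^R ρ₀(r'/R)^2 r'² dr' = 4πρ₀R³/5 = -4.454×10^-7 C.
By Gauss's law, ∮E·dA = E·4πr² = Q_enc/ε₀.
E = |Q_enc|/(4πε₀r²) = (4.454×10^-7)/(4π·8.85×10^-12·(0.0956)²) = 4.38×10^5 N/C.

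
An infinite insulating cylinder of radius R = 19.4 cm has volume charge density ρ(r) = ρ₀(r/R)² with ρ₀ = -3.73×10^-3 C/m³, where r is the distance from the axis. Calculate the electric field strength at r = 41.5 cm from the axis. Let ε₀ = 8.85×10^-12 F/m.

|E| ≈ 9.56e6 N/C

Coaxial Gaussian cylinder, radius r = 41.5 cm, length L (r > R, full charge per length enclosed).
λ_enc = 2π ∫₀^R ρ₀(r'/R)^2 r' dr' = 2πρ₀R²/4 = -2.205×10^-4 C/m.
Gauss's law: E·2πrL = λ_enc L/ε₀.
E = |λ_enc|/(2πε₀r) = (2.205×10^-4)/(2π·8.85×10^-12·0.415) = 9.56×10^6 N/C.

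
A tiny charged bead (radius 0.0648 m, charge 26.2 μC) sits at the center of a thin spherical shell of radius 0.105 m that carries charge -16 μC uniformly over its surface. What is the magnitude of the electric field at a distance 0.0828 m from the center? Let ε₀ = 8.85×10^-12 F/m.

Use a concentric Gaussian sphere at r = 0.0828 m (between the bodies, 0.0648 m < r < 0.105 m).
Only the inner charge is enclosed; the outer shell contributes nothing inside itself. Q_enc = 26.2 μC = 2.62×10^-5 C.
By Gauss's law, ∮E·dA = E·4πr² = Q_enc/ε₀.
E = |Q_enc|/(4πε₀r²) = (2.62×10^-5)/(4π·8.85×10^-12·(0.0828)²) = 3.44×10^7 N/C.

3.44e7 N/C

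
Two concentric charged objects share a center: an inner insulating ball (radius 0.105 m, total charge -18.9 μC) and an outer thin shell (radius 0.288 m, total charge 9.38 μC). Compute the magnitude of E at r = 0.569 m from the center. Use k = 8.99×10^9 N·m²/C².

By spherical symmetry E is radial; choose a Gaussian sphere of radius r = 0.569 m (r > 0.288 m, enclosing both).
Q_enc = (-18.9 μC) + (9.38 μC) = -9.52×10^-6 C.
Gauss's law: E·4πr² = Q_enc/ε₀.
E = k|Q_enc|/r² = (8.99×10^9)(9.52×10^-6)/(0.569)² = 2.64×10^5 N/C.

E ≈ 2.64×10^5 N/C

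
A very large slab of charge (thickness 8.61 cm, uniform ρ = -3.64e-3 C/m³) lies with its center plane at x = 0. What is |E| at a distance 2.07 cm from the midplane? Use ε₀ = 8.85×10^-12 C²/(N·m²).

By symmetry E is perpendicular to the slab. A Gaussian pillbox from −2.07 cm to +2.07 cm (face area A) lies entirely within the slab.
Q_enc = ρ·(2x)·A and flux = 2EA, so 2EA = 2ρxA/ε₀ ⇒ E = |ρ|x/ε₀.
E = (3.64×10^-3)(0.0207)/(8.85×10^-12) = 8.51×10^6 N/C.

E = 8.51×10^6 N/C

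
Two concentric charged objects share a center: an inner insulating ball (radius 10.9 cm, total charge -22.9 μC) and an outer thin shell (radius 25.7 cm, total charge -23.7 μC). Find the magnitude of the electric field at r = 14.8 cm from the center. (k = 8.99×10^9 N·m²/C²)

E ≈ 9.40e6 N/C

Symmetry ⇒ E = E(r) r̂. Gaussian sphere of radius r = 14.8 cm (between the bodies, 10.9 cm < r < 25.7 cm).
The shell at 25.7 cm lies outside the Gaussian surface, so Q_enc = -22.9 μC = -2.29e-5 C.
Since E is radial and uniform over the Gaussian sphere, Φ = E·4πr² = Q_enc/ε₀.
E = k|Q_enc|/r² = (8.99×10^9)(2.29×10^-5)/(0.148)² = 9.40×10^6 N/C.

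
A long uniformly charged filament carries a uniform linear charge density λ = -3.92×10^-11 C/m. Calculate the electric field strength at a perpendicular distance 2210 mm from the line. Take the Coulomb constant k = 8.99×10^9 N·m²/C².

Coaxial Gaussian cylinder, radius r = 2210 mm, length L.
Q_enc = λL, so λ_enc = -3.92×10^-11 C/m.
Gauss's law: E·2πrL = λ_enc L/ε₀.
E = 2k|λ_enc|/r = 2(8.99×10^9)(3.92e-11)/(2.21) = 0.319 N/C.

|E| ≈ 0.319 V/m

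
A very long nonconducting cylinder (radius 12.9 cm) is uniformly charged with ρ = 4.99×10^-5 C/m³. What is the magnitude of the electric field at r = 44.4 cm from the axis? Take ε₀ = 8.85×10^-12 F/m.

Coaxial Gaussian cylinder, radius r = 44.4 cm, length L (r > 12.9 cm, full cross-section enclosed).
λ_enc = ρ·πR² = (4.99×10^-5)π(0.129)² = 2.609e-6 C/m.
Gauss's law: E·2πrL = λ_enc L/ε₀.
E = |λ_enc|/(2πε₀r) = (2.609e-6)/(2π·8.85×10^-12·0.444) = 1.06e5 N/C.

E = 1.06×10^5 N/C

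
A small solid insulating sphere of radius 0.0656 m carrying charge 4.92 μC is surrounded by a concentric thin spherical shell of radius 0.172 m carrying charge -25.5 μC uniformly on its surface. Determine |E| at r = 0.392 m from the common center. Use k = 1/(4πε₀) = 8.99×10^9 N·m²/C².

|E| ≈ 1.20×10^6 N/C

Symmetry ⇒ E = E(r) r̂. Gaussian sphere of radius r = 0.392 m (r > 0.172 m, enclosing both).
Q_enc = (4.92 μC) + (-25.5 μC) = -2.058×10^-5 C.
Since E is radial and uniform over the Gaussian sphere, Φ = E·4πr² = Q_enc/ε₀.
E = k|Q_enc|/r² = (8.99×10^9)(2.058×10^-5)/(0.392)² = 1.20×10^6 N/C.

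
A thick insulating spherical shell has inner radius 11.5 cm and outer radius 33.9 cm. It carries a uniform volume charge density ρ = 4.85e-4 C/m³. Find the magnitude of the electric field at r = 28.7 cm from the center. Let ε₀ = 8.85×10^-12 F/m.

Symmetry ⇒ E = E(r) r̂. Gaussian sphere of radius r = 28.7 cm (within the shell material, 11.5 cm < r < 33.9 cm).
Enclosed charge is the volume from a to r: Q_enc = (4π/3)ρ(r³ − a³) = 4.494e-5 C.
Since E is radial and uniform over the Gaussian sphere, Φ = E·4πr² = Q_enc/ε₀.
E = |Q_enc|/(4πε₀r²) = (4.494×10^-5)/(4π·8.85×10^-12·(0.287)²) = 4.91×10^6 N/C.

E = 4.91×10^6 N/C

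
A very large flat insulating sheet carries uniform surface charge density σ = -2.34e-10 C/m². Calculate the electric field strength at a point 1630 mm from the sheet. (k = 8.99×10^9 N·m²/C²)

13.2 N/C

By planar symmetry E is perpendicular to the sheet and uniform; use a Gaussian pillbox with flat faces of area A on each side of the sheet.
Flux Φ = 2EA and Q_enc = σA, so 2EA = σA/ε₀ ⇒ E = |σ|/(2ε₀), independent of distance.
E = 2πk|σ| = 2π(8.99×10^9)(2.34×10^-10) = 13.2 N/C.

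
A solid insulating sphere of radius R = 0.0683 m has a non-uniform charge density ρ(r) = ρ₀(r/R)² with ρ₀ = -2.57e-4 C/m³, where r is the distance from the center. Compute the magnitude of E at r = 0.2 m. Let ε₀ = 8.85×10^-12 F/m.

Use a concentric Gaussian sphere at r = 0.2 m (r > R, all charge enclosed).
Q_enc = 4π ∫₀^R ρ₀(r'/R)^2 r'² dr' = 4πρ₀R³/5 = -2.058e-7 C.
Gauss's law: E·4πr² = Q_enc/ε₀.
E = |Q_enc|/(4πε₀r²) = (2.058×10^-7)/(4π·8.85×10^-12·(0.2)²) = 4.63×10^4 N/C.

|E| ≈ 4.63e4 N/C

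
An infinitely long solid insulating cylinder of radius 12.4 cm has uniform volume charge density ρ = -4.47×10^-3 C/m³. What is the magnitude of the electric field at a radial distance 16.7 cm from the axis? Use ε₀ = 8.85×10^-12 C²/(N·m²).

By cylindrical symmetry E is radial; use a coaxial Gaussian cylinder of radius 16.7 cm and length L (r > 12.4 cm, full cross-section enclosed).
λ_enc = ρ·πR² = (-4.47e-3)π(0.124)² = -2.159×10^-4 C/m.
Gauss's law: E·2πrL = λ_enc L/ε₀.
E = |λ_enc|/(2πε₀r) = (2.159×10^-4)/(2π·8.85×10^-12·0.167) = 2.33×10^7 N/C.

E ≈ 2.33×10^7 N/C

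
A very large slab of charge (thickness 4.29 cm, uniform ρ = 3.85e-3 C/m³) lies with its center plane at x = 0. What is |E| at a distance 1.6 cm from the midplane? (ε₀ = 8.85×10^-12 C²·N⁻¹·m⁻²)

|E| = 6.96×10^6 V/m

By symmetry E is perpendicular to the slab. A Gaussian pillbox from −1.6 cm to +1.6 cm (face area A) lies entirely within the slab.
Q_enc = ρ·(2x)·A and flux = 2EA, so 2EA = 2ρxA/ε₀ ⇒ E = |ρ|x/ε₀.
E = (3.85×10^-3)(0.016)/(8.85×10^-12) = 6.96×10^6 N/C.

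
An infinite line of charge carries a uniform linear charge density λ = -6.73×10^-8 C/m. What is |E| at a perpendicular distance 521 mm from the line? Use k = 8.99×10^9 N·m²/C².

By cylindrical symmetry E is radial; use a coaxial Gaussian cylinder of radius 521 mm and length L.
Q_enc = λL, so λ_enc = -6.73×10^-8 C/m.
Since E is radial and uniform over the curved surface, Φ = E·2πrL = Q_enc/ε₀ = λ_enc L/ε₀.
E = 2k|λ_enc|/r = 2(8.99×10^9)(6.73e-8)/(0.521) = 2.32e3 N/C.

E ≈ 2.32×10^3 N/C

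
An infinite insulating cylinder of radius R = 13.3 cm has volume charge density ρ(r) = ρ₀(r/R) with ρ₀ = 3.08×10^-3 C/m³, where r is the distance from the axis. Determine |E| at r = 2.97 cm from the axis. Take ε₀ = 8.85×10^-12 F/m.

7.69e5 N/C

Take a coaxial cylindrical Gaussian surface of radius r = 2.97 cm and length L (r < R).
Integrating ρ over the cross-section to radius r: λ_enc = (2πρ₀/R) ∫₀^r r'^2 dr' = 2πρ₀ r^3/(3·R) = 1.271×10^-6 C/m.
Since E is radial and uniform over the curved surface, Φ = E·2πrL = Q_enc/ε₀ = λ_enc L/ε₀.
E = |λ_enc|/(2πε₀r) = (1.271e-6)/(2π·8.85×10^-12·0.0297) = 7.69×10^5 N/C.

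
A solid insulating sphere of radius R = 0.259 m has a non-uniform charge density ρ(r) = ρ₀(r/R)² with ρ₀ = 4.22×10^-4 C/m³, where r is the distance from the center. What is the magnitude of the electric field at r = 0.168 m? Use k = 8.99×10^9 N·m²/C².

6.74×10^5 N/C

Take a concentric spherical Gaussian surface of radius r = 0.168 m (r < R).
Q_enc = ∫₀^r ρ(r')·4πr'² dr' = (4πρ₀/R²) ∫₀^r r'^4 dr' = 4πρ₀ r^5/(5·R²) = 2.116×10^-6 C.
Since E is radial and uniform over the Gaussian sphere, Φ = E·4πr² = Q_enc/ε₀.
E = k|Q_enc|/r² = (8.99×10^9)(2.116e-6)/(0.168)² = 6.74×10^5 N/C.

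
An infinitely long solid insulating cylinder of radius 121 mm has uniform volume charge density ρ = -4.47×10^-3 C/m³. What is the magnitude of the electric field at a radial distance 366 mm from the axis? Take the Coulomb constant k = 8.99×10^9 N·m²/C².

|E| = 1.01e7 N/C

By cylindrical symmetry E is radial; use a coaxial Gaussian cylinder of radius 366 mm and length L (r > 121 mm, full cross-section enclosed).
λ_enc = ρ·πR² = (-4.47e-3)π(0.121)² = -2.056×10^-4 C/m.
Since E is radial and uniform over the curved surface, Φ = E·2πrL = Q_enc/ε₀ = λ_enc L/ε₀.
E = 2k|λ_enc|/r = 2(8.99×10^9)(2.056e-4)/(0.366) = 1.01×10^7 N/C.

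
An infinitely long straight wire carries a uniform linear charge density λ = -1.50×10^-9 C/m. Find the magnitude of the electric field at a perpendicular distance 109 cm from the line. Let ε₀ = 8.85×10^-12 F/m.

Coaxial Gaussian cylinder, radius r = 109 cm, length L.
Q_enc = λL, so λ_enc = -1.50×10^-9 C/m.
Gauss's law: E·2πrL = λ_enc L/ε₀.
E = |λ_enc|/(2πε₀r) = (1.50e-9)/(2π·8.85×10^-12·1.09) = 24.7 N/C.

E = 24.7 N/C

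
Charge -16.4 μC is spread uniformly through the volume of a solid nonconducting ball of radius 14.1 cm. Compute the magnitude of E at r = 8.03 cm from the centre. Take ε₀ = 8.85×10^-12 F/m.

4.22×10^6 N/C

Symmetry ⇒ E = E(r) r̂. Gaussian sphere of radius r = 8.03 cm (r < R).
Only the charge within r is enclosed: Q_enc = Q·(r/R)³ = (-16.4 μC)·(8.03 cm/14.1 cm)³ = -3.029×10^-6 C.
Gauss's law: E·4πr² = Q_enc/ε₀.
E = |Q_enc|/(4πε₀r²) = (3.029×10^-6)/(4π·8.85×10^-12·(0.0803)²) = 4.22e6 N/C.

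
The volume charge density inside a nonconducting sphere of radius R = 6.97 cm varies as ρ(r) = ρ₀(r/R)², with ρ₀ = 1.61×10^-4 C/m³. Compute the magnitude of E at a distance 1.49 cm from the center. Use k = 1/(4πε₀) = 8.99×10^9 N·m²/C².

|E| ≈ 2.48×10^3 V/m

Take a concentric spherical Gaussian surface of radius r = 1.49 cm (r < R).
Q_enc = ∫₀^r ρ(r')·4πr'² dr' = (4πρ₀/R²) ∫₀^r r'^4 dr' = 4πρ₀ r^5/(5·R²) = 6.117×10^-11 C.
Gauss's law: E·4πr² = Q_enc/ε₀.
E = k|Q_enc|/r² = (8.99×10^9)(6.117×10^-11)/(0.0149)² = 2.48×10^3 N/C.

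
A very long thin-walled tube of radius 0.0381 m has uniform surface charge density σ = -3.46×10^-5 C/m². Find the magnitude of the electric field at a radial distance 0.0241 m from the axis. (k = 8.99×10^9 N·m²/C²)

|E| = 0 V/m

Take a coaxial cylindrical Gaussian surface of radius r = 0.0241 m and length L (r < 0.0381 m, inside the shell).
All the surface charge lies outside this cylinder: Q_enc = 0, hence E = 0.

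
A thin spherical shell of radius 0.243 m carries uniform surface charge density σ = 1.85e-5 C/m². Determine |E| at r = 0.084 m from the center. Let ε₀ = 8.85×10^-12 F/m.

By spherical symmetry E is radial; choose a Gaussian sphere of radius r = 0.084 m (inside the shell, r < 0.243 m).
All the charge is outside the Gaussian surface: Q_enc = 0, hence E = 0 everywhere inside the shell.

|E| = 0 V/m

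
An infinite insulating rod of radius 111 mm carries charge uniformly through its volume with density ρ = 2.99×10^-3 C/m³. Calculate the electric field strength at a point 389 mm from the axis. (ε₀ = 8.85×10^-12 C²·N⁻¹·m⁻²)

Take a coaxial cylindrical Gaussian surface of radius r = 389 mm and length L (r > 111 mm, full cross-section enclosed).
λ_enc = ρ·πR² = (2.99e-3)π(0.111)² = 1.157×10^-4 C/m.
Gauss's law: E·2πrL = λ_enc L/ε₀.
E = |λ_enc|/(2πε₀r) = (1.157×10^-4)/(2π·8.85×10^-12·0.389) = 5.35e6 N/C.

|E| ≈ 5.35×10^6 N/C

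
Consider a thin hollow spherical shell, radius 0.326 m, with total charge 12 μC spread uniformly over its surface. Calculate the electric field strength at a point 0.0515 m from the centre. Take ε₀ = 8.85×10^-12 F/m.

Symmetry ⇒ E = E(r) r̂. Gaussian sphere of radius r = 0.0515 m (inside the shell, r < 0.326 m).
All the charge is outside the Gaussian surface: Q_enc = 0, hence E = 0 everywhere inside the shell.

E = 0 (no enclosed charge)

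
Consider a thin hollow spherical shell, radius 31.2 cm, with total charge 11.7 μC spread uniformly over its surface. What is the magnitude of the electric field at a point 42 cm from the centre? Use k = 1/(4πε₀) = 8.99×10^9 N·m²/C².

E ≈ 5.96×10^5 N/C

Use a concentric Gaussian sphere at r = 42 cm (r > 31.2 cm).
The entire shell is enclosed: Q_enc = 1.17×10^-5 C.
Applying ∮E·dA = Q_enc/ε₀ with Φ = E(4πr²):
E = k|Q_enc|/r² = (8.99×10^9)(1.17e-5)/(0.42)² = 5.96×10^5 N/C.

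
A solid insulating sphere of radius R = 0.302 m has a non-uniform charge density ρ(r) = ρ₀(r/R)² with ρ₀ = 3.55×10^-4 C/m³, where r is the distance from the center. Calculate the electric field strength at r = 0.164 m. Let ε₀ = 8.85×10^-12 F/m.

|E| ≈ 3.88e5 N/C

Use a concentric Gaussian sphere at r = 0.164 m (r < R).
Integrate the density: Q_enc = 4π ∫₀^r ρ₀(r'/R)^2 r'² dr' = 4πρ₀ r^5/(5·R²) = 1.161e-6 C.
By Gauss's law, ∮E·dA = E·4πr² = Q_enc/ε₀.
E = |Q_enc|/(4πε₀r²) = (1.161e-6)/(4π·8.85×10^-12·(0.164)²) = 3.88e5 N/C.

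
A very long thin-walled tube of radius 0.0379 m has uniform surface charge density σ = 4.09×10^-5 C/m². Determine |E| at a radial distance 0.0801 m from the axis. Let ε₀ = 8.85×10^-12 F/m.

|E| ≈ 2.19×10^6 N/C

By cylindrical symmetry E is radial; use a coaxial Gaussian cylinder of radius 0.0801 m and length L (r > 0.0379 m).
The whole shell is enclosed: λ_enc = σ·2πR = (4.09×10^-5)·2π·(0.0379) = 9.74×10^-6 C/m.
Since E is radial and uniform over the curved surface, Φ = E·2πrL = Q_enc/ε₀ = λ_enc L/ε₀.
E = |λ_enc|/(2πε₀r) = (9.74×10^-6)/(2π·8.85×10^-12·0.0801) = 2.19e6 N/C.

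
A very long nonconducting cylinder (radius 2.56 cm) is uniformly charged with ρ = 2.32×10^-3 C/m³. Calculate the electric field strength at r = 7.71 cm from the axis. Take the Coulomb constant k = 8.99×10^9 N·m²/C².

Choose a coaxial cylinder of radius r = 7.71 cm (arbitrary length L) as the Gaussian surface (r > 2.56 cm, full cross-section enclosed).
λ_enc = ρ·πR² = (2.32×10^-3)π(0.0256)² = 4.777×10^-6 C/m.
By Gauss's law (flux through the curved wall only), E·2πrL = λ_enc L/ε₀.
E = 2k|λ_enc|/r = 2(8.99×10^9)(4.777×10^-6)/(0.0771) = 1.11e6 N/C.

E ≈ 1.11×10^6 N/C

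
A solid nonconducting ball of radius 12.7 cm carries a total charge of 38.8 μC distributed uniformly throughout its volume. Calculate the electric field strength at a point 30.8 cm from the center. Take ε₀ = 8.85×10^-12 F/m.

Take a concentric spherical Gaussian surface of radius r = 30.8 cm (r > R, so the entire charge is enclosed).
Q_enc = 38.8 μC = 3.88×10^-5 C.
By Gauss's law, ∮E·dA = E·4πr² = Q_enc/ε₀.
E = |Q_enc|/(4πε₀r²) = (3.88e-5)/(4π·8.85×10^-12·(0.308)²) = 3.68×10^6 N/C.

3.68×10^6 V/m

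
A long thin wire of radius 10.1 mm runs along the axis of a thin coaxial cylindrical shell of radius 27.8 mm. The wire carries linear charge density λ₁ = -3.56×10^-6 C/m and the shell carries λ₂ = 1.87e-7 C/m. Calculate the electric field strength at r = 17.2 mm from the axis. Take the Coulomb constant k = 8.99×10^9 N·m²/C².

E = 3.72e6 N/C

Take a coaxial cylindrical Gaussian surface of radius r = 17.2 mm and length L (between the conductors, 10.1 mm < r < 27.8 mm).
Only the inner wire is enclosed; the outer shell contributes nothing inside itself. λ_enc = λ₁ = -3.56e-6 C/m.
Since E is radial and uniform over the curved surface, Φ = E·2πrL = Q_enc/ε₀ = λ_enc L/ε₀.
E = 2k|λ_enc|/r = 2(8.99×10^9)(3.56×10^-6)/(0.0172) = 3.72e6 N/C.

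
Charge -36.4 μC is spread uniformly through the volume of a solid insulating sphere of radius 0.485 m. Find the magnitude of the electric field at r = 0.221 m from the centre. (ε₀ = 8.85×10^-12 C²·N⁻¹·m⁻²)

E = 6.34×10^5 V/m

Take a concentric spherical Gaussian surface of radius r = 0.221 m (r < R).
For a uniform sphere the enclosed fraction is (r/R)³, so Q_enc = (-36.4 μC)(0.221/0.485)³ = -3.444e-6 C.
Since E is radial and uniform over the Gaussian sphere, Φ = E·4πr² = Q_enc/ε₀.
E = |Q_enc|/(4πε₀r²) = (3.444×10^-6)/(4π·8.85×10^-12·(0.221)²) = 6.34×10^5 N/C.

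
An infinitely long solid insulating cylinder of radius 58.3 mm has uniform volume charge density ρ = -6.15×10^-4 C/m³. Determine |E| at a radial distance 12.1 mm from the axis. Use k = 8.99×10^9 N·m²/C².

Coaxial Gaussian cylinder, radius r = 12.1 mm, length L (r < R).
Enclosed charge per unit length: λ_enc = ρ·πr² = (-6.15×10^-4)π(0.0121)² = -2.829e-7 C/m.
Gauss's law: E·2πrL = λ_enc L/ε₀.
E = 2k|λ_enc|/r = 2(8.99×10^9)(2.829×10^-7)/(0.0121) = 4.20×10^5 N/C.

E ≈ 4.20×10^5 N/C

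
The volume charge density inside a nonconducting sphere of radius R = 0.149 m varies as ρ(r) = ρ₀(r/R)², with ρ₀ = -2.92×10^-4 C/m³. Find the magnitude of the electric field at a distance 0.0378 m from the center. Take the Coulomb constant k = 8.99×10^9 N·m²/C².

|E| ≈ 1.61×10^4 N/C

Use a concentric Gaussian sphere at r = 0.0378 m (r < R).
Integrate the density: Q_enc = 4π ∫₀^r ρ₀(r'/R)^2 r'² dr' = 4πρ₀ r^5/(5·R²) = -2.551×10^-9 C.
Since E is radial and uniform over the Gaussian sphere, Φ = E·4πr² = Q_enc/ε₀.
E = k|Q_enc|/r² = (8.99×10^9)(2.551×10^-9)/(0.0378)² = 1.61×10^4 N/C.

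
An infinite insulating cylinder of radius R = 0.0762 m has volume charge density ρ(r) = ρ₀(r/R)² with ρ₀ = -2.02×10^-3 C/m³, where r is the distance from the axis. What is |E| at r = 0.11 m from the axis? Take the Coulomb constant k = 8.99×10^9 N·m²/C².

By cylindrical symmetry E is radial; use a coaxial Gaussian cylinder of radius 0.11 m and length L (r > R, full charge per length enclosed).
λ_enc = 2π ∫₀^R ρ₀(r'/R)^2 r' dr' = 2πρ₀R²/4 = -1.842×10^-5 C/m.
Since E is radial and uniform over the curved surface, Φ = E·2πrL = Q_enc/ε₀ = λ_enc L/ε₀.
E = 2k|λ_enc|/r = 2(8.99×10^9)(1.842×10^-5)/(0.11) = 3.01×10^6 N/C.

E = 3.01×10^6 N/C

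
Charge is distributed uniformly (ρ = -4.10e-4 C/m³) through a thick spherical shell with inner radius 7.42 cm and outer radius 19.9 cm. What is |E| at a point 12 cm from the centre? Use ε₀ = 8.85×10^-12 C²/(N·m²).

Use a concentric Gaussian sphere at r = 12 cm (within the shell material, 7.42 cm < r < 19.9 cm).
Enclosed charge is the volume from a to r: Q_enc = (4π/3)ρ(r³ − a³) = -2.266×10^-6 C.
By Gauss's law, ∮E·dA = E·4πr² = Q_enc/ε₀.
E = |Q_enc|/(4πε₀r²) = (2.266e-6)/(4π·8.85×10^-12·(0.12)²) = 1.42×10^6 N/C.

|E| = 1.42×10^6 N/C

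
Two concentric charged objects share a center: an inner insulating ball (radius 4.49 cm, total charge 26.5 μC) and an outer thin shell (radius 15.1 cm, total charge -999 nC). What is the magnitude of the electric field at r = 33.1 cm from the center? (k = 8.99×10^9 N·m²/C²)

2.09×10^6 N/C

Use a concentric Gaussian sphere at r = 33.1 cm (r > 15.1 cm, enclosing both).
Q_enc = (26.5 μC) + (-999 nC) = 2.55×10^-5 C.
Gauss's law: E·4πr² = Q_enc/ε₀.
E = k|Q_enc|/r² = (8.99×10^9)(2.55e-5)/(0.331)² = 2.09×10^6 N/C.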